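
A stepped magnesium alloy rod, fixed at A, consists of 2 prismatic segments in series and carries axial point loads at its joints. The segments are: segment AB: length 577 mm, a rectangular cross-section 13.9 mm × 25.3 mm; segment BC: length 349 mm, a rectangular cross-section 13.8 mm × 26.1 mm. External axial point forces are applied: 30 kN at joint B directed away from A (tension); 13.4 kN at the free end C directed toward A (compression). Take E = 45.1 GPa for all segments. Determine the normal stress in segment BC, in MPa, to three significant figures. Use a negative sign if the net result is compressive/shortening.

Internal axial forces (sectioning from the free end, tension +): N_BC = -13.4 kN, N_AB = 16.6 kN.
A_BC = 360.2 mm².
σ_BC = N_BC/A_BC = -13400/360.2 = -37.2 MPa.

-37.2 MPa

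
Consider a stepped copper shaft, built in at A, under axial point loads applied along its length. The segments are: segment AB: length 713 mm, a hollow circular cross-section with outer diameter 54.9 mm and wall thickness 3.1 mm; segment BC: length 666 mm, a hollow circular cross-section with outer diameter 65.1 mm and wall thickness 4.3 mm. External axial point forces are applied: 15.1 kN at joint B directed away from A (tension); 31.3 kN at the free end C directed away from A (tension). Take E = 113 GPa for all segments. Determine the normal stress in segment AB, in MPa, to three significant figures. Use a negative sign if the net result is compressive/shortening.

92.0 MPa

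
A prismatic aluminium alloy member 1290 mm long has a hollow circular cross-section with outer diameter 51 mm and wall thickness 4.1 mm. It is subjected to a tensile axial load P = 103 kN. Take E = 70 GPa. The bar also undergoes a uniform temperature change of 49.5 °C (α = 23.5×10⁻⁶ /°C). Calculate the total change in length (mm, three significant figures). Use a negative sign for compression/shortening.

A = 604.1 mm².
δ_mech = NL/(AE) = 103000·1290/(604.1·70000) = 3.142 mm.
δ_thermal = αLΔT = 23.5e-6·1290·49.5 = 1.501 mm.
δ = δ_mech + δ_thermal = 4.643 mm.

4.64 mm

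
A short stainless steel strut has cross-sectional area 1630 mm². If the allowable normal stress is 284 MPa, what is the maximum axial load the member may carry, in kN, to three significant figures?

463 kN

P_max = σ_allow · A = 284 · 1630 = 462900 N = 462.9 kN.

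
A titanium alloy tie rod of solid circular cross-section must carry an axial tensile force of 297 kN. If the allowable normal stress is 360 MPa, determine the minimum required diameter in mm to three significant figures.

Required area A ≥ P/σ_allow = 297000/360 = 825 mm².
For a solid circular section, d ≥ √(4A/π) = 32.41 mm.

32.4 mm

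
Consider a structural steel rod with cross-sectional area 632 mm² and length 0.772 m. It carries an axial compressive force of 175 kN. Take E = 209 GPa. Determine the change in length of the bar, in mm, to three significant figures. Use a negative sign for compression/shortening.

δ_mech = NL/(AE) = -175000·772/(632·209000) = -1.023 mm.

-1.02 mm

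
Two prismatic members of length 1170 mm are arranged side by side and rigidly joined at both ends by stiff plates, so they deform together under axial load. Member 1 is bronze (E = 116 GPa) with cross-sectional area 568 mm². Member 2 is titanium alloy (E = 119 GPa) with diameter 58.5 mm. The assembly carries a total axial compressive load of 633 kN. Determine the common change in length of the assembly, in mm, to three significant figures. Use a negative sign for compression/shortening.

-1.92 mm

A_2 = 2688 mm².
Equal strain + equilibrium ⇒ each member carries load in proportion to AE: A₁E₁ = 65890000 N, A₂E₂ = 319900000 N, ΣAE = 385700000 N.
δ = PL/ΣAE = -633000·1170/385700000 = -1.92 mm.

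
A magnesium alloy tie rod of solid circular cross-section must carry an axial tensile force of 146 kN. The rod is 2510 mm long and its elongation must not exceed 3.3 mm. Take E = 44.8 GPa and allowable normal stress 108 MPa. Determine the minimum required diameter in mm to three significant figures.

Required area A ≥ P/σ_allow = 146000/108 = 1352 mm².
For a solid circular section, d ≥ √(4A/π) = 41.49 mm.
Elongation limit: A ≥ PL/(Eδ_allow) = 146000·2510/(44800·3.3) = 2479 mm² ⇒ d ≥ 56.18 mm.
The elongation limit governs.

56.2 mm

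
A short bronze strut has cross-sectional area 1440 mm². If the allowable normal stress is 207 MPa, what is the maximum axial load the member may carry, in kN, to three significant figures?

298 kN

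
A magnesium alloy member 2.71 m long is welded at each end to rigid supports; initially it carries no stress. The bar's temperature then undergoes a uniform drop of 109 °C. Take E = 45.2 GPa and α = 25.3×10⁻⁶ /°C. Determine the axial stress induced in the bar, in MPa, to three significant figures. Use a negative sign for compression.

125 MPa

Free thermal expansion αLΔT = 25.3e-6 · 2710 · -109 = -7.473 mm.
The walls impose strain ε = −(-7.473)/2710 = 2.7577e-03; σ = Eε = 45200 · 2.7577e-03 = 124.6 MPa.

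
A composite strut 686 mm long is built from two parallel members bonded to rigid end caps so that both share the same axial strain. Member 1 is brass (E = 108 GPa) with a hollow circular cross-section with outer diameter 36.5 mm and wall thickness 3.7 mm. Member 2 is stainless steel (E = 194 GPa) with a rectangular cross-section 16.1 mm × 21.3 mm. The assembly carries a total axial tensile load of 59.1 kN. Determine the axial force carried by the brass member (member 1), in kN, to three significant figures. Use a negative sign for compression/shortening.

A_1 = 381.3 mm².
A_2 = 342.9 mm².
Equal strain + equilibrium ⇒ each member carries load in proportion to AE: A₁E₁ = 41180000 N, A₂E₂ = 66530000 N, ΣAE = 107700000 N.
F₁ = P·A₁E₁/ΣAE = 59100·41180000/107700000 = 22590 N.

22.6 kN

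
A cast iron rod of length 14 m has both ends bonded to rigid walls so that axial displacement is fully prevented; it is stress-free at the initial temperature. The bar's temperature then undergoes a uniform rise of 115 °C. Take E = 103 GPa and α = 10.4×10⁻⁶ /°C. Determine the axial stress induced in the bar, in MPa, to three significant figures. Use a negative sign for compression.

-123 MPa

Free thermal expansion αLΔT = 10.4e-6 · 14000 · 115 = 16.74 mm.
The walls impose strain ε = −(16.74)/14000 = -1.1960e-03; σ = Eε = 103000 · -1.1960e-03 = -123.2 MPa.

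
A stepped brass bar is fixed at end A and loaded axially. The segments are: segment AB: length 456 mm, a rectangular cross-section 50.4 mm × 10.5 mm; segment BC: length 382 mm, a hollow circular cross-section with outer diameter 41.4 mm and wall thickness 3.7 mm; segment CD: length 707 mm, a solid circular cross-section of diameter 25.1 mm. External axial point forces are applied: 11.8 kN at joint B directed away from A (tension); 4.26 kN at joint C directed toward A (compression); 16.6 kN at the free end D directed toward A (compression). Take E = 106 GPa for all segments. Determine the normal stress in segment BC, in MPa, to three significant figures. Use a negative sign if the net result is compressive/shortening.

Internal axial forces (sectioning from the free end, tension +): N_CD = -16.6 kN, N_BC = -20.86 kN, N_AB = -9.06 kN.
A_BC = 438.2 mm².
σ_BC = N_BC/A_BC = -20860/438.2 = -47.6 MPa.

-47.6 MPa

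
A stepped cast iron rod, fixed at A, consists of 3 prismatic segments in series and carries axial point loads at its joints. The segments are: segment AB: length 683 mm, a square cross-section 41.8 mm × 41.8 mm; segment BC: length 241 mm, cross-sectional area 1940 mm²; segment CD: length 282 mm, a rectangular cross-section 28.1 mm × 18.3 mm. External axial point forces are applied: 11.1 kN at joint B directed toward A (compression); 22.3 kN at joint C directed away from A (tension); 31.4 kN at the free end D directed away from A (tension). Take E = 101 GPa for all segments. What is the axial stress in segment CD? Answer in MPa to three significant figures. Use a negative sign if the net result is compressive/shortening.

61.1 MPa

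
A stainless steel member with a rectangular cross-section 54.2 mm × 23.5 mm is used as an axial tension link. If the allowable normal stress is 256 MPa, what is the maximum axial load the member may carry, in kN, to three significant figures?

A = 1274 mm².
P_max = σ_allow · A = 256 · 1274 = 326100 N = 326.1 kN.

326 kN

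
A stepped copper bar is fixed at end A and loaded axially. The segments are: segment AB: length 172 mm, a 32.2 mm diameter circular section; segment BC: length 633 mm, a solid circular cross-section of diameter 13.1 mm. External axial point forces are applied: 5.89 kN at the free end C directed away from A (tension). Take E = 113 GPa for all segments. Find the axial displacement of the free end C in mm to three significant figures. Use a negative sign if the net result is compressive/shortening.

Internal axial forces (sectioning from the free end, tension +): N_BC = 5.89 kN, N_AB = 5.89 kN.
A_AB = 814.3 mm².
A_BC = 134.8 mm².
δ_AB = 5890·172/(814.3·113000) = 0.01101 mm
δ_BC = 5890·633/(134.8·113000) = 0.2448 mm
δ = Σδ_i = 0.2558 mm.

0.256 mm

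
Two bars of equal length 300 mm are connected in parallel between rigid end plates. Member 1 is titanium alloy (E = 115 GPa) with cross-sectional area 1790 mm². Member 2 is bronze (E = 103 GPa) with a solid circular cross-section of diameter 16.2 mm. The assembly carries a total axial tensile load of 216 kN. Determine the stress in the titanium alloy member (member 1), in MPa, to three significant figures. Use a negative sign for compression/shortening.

109 MPa

A_2 = 206.1 mm².
Equal strain + equilibrium ⇒ each member carries load in proportion to AE: A₁E₁ = 205800000 N, A₂E₂ = 21230000 N, ΣAE = 227100000 N.
σ₁ = P·E₁/ΣAE = 216000·115000/227100000 = 109.4 MPa.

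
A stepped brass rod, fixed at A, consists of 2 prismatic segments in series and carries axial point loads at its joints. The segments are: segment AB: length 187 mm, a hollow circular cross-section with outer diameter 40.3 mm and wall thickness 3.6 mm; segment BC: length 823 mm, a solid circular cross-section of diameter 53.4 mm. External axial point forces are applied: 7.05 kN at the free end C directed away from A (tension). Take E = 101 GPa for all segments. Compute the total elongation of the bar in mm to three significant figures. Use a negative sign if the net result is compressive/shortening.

0.0571 mm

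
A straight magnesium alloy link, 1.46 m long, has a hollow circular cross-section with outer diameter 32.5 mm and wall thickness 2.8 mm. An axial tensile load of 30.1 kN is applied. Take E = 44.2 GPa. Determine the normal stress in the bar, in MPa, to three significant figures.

115 MPa

A = 261.3 mm².
σ = N/A = 30100/261.3 = 115.2 MPa.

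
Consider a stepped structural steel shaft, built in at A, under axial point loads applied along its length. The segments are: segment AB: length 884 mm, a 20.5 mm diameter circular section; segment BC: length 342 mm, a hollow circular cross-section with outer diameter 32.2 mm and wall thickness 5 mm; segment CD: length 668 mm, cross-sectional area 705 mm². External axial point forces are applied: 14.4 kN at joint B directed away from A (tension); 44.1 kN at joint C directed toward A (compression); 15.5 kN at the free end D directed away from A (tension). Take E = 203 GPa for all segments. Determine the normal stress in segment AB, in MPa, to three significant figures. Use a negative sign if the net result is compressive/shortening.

-43.0 MPa

Internal axial forces (sectioning from the free end, tension +): N_CD = 15.5 kN, N_BC = -28.6 kN, N_AB = -14.2 kN.
A_AB = 330.1 mm².
σ_AB = N_AB/A_AB = -14200/330.1 = -43.02 MPa.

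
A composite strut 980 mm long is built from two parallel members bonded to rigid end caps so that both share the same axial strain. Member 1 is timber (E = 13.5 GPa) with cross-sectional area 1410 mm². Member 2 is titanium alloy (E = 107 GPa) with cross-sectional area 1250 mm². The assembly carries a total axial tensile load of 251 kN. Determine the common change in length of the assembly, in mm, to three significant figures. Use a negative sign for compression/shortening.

1.61 mm

Equal strain + equilibrium ⇒ each member carries load in proportion to AE: A₁E₁ = 19040000 N, A₂E₂ = 133800000 N, ΣAE = 152800000 N.
δ = PL/ΣAE = 251000·980/152800000 = 1.61 mm.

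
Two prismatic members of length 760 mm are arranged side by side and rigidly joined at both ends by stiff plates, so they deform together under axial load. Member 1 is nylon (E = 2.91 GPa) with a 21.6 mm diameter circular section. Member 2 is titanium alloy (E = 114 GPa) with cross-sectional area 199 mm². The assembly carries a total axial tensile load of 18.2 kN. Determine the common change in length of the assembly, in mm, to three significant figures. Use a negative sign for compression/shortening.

0.582 mm

A_1 = 366.4 mm².
Equal strain + equilibrium ⇒ each member carries load in proportion to AE: A₁E₁ = 1066000 N, A₂E₂ = 22690000 N, ΣAE = 23750000 N.
δ = PL/ΣAE = 18200·760/23750000 = 0.5823 mm.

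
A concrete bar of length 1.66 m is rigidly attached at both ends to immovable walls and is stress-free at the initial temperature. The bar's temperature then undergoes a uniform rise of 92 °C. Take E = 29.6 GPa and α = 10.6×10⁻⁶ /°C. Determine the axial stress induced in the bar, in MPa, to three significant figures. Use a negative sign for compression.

Free thermal expansion αLΔT = 10.6e-6 · 1660 · 92 = 1.619 mm.
The walls impose strain ε = −(1.619)/1660 = -9.7520e-04; σ = Eε = 29600 · -9.7520e-04 = -28.87 MPa.

-28.9 MPa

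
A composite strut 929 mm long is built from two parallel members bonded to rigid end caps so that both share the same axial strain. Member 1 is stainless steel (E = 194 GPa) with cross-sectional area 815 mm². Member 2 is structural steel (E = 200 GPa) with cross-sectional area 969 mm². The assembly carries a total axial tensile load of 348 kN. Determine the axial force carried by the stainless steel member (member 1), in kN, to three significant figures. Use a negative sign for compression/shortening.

156 kN

Equal strain + equilibrium ⇒ each member carries load in proportion to AE: A₁E₁ = 158100000 N, A₂E₂ = 193800000 N, ΣAE = 351900000 N.
F₁ = P·A₁E₁/ΣAE = 348000·158100000/351900000 = 156400 N.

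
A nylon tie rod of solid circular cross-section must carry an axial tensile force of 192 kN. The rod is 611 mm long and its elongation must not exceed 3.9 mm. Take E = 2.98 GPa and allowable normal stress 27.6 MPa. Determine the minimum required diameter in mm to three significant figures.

113 mm

Required area A ≥ P/σ_allow = 192000/27.6 = 6957 mm².
For a solid circular section, d ≥ √(4A/π) = 94.11 mm.
Elongation limit: A ≥ PL/(Eδ_allow) = 192000·611/(2980·3.9) = 10090 mm² ⇒ d ≥ 113.4 mm.
The elongation limit governs.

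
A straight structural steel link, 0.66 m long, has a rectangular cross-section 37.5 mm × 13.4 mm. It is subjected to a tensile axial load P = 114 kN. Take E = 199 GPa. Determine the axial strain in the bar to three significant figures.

0.00114

A = 502.5 mm².
σ = N/A = 226.9 MPa; ε = σ/E = 226.9/199000 = 1.140e-03.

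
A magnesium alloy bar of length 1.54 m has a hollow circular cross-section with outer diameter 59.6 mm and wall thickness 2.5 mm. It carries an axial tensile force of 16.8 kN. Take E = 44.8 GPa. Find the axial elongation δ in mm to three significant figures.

1.29 mm

A = 448.5 mm².
δ_mech = NL/(AE) = 16800·1540/(448.5·44800) = 1.288 mm.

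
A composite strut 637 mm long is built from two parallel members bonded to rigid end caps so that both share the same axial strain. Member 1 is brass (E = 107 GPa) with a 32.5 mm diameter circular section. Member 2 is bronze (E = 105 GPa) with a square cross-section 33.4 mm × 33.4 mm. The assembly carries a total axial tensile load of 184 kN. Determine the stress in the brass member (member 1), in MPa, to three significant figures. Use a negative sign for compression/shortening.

A_1 = 829.6 mm².
A_2 = 1116 mm².
Equal strain + equilibrium ⇒ each member carries load in proportion to AE: A₁E₁ = 88760000 N, A₂E₂ = 117100000 N, ΣAE = 205900000 N.
σ₁ = P·E₁/ΣAE = 184000·107000/205900000 = 95.62 MPa.

95.6 MPa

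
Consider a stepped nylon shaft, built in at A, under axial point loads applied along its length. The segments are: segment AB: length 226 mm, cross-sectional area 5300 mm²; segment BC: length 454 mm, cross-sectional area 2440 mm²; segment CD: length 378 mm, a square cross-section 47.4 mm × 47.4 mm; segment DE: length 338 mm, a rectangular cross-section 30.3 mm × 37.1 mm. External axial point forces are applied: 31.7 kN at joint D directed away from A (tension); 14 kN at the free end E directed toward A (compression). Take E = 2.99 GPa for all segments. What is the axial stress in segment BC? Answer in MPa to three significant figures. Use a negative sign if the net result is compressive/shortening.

7.25 MPa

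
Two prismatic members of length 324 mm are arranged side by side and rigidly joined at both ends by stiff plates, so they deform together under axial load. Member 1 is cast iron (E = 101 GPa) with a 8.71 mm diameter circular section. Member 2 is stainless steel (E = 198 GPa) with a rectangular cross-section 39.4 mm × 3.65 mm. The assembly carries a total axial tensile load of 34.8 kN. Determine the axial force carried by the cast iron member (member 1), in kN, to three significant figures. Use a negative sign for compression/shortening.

6.07 kN

A_1 = 59.58 mm².
A_2 = 143.8 mm².
Equal strain + equilibrium ⇒ each member carries load in proportion to AE: A₁E₁ = 6018000 N, A₂E₂ = 28470000 N, ΣAE = 34490000 N.
F₁ = P·A₁E₁/ΣAE = 34800·6018000/34490000 = 6072 N.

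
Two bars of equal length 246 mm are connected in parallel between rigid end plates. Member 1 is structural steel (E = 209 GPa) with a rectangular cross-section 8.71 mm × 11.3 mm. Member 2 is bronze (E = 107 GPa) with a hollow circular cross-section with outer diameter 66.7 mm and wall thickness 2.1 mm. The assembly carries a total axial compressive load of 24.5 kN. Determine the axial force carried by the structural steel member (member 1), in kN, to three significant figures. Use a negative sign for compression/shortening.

-7.62 kN

A_1 = 98.42 mm².
A_2 = 426.2 mm².
Equal strain + equilibrium ⇒ each member carries load in proportion to AE: A₁E₁ = 20570000 N, A₂E₂ = 45600000 N, ΣAE = 66170000 N.
F₁ = P·A₁E₁/ΣAE = -24500·20570000/66170000 = -7616 N.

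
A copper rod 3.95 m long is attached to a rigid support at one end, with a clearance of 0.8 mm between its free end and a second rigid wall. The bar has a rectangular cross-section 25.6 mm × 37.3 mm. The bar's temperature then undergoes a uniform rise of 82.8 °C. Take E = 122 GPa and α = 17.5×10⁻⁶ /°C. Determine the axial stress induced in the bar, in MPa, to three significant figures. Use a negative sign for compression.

Free thermal expansion αLΔT = 17.5e-6 · 3950 · 82.8 = 5.724 mm.
The walls engage after the gap closes; constrained expansion = 5.724 − 0.8 = 4.924 mm.
The walls impose strain ε = −(4.924)/3950 = -1.2465e-03; σ = Eε = 122000 · -1.2465e-03 = -152.1 MPa.

-152 MPa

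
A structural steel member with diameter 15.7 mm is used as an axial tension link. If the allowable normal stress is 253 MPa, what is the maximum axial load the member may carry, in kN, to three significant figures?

A = 193.6 mm².
P_max = σ_allow · A = 253 · 193.6 = 48980 N = 48.98 kN.

49.0 kN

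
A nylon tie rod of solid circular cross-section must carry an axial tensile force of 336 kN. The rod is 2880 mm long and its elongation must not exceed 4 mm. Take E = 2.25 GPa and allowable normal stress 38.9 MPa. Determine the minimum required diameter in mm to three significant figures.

370 mm

Required area A ≥ P/σ_allow = 336000/38.9 = 8638 mm².
For a solid circular section, d ≥ √(4A/π) = 104.9 mm.
Elongation limit: A ≥ PL/(Eδ_allow) = 336000·2880/(2250·4) = 107500 mm² ⇒ d ≥ 370 mm.
The elongation limit governs.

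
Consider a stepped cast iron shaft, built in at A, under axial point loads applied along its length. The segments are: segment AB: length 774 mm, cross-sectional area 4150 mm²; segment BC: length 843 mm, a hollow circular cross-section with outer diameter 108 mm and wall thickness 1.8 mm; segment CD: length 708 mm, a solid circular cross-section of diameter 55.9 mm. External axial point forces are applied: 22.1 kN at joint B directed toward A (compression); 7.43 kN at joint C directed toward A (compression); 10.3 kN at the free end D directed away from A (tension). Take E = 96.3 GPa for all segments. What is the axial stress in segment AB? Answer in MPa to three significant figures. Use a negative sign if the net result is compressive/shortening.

Internal axial forces (sectioning from the free end, tension +): N_CD = 10.3 kN, N_BC = 2.87 kN, N_AB = -19.23 kN.
σ_AB = N_AB/A_AB = -19230/4150 = -4.634 MPa.

-4.63 MPa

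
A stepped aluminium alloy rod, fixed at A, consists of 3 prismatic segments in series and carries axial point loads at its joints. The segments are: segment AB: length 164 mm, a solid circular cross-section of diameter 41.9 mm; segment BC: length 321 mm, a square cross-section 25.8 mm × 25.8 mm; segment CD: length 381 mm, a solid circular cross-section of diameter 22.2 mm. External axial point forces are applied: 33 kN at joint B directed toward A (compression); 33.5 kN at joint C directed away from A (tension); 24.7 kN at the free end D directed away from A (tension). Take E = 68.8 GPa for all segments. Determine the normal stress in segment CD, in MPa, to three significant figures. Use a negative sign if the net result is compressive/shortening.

Internal axial forces (sectioning from the free end, tension +): N_CD = 24.7 kN, N_BC = 58.2 kN, N_AB = 25.2 kN.
A_CD = 387.1 mm².
σ_CD = N_CD/A_CD = 24700/387.1 = 63.81 MPa.

63.8 MPa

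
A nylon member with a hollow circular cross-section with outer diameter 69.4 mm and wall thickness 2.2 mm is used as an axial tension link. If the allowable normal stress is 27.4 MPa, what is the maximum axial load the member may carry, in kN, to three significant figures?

12.7 kN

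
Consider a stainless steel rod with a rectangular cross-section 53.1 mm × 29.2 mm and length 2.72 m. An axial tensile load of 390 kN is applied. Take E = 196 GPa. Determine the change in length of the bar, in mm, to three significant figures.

3.49 mm

A = 1551 mm².
δ_mech = NL/(AE) = 390000·2720/(1551·196000) = 3.491 mm.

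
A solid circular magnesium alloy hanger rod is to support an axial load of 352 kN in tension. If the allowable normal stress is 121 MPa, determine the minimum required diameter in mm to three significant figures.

60.9 mm

Required area A ≥ P/σ_allow = 352000/121 = 2909 mm².
For a solid circular section, d ≥ √(4A/π) = 60.86 mm.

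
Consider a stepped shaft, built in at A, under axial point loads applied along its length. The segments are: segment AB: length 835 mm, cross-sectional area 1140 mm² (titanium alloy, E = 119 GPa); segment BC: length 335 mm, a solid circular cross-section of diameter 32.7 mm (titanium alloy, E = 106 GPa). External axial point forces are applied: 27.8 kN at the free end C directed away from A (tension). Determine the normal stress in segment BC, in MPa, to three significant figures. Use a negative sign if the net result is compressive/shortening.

33.1 MPa

Internal axial forces (sectioning from the free end, tension +): N_BC = 27.8 kN, N_AB = 27.8 kN.
A_BC = 839.8 mm².
σ_BC = N_BC/A_BC = 27800/839.8 = 33.1 MPa.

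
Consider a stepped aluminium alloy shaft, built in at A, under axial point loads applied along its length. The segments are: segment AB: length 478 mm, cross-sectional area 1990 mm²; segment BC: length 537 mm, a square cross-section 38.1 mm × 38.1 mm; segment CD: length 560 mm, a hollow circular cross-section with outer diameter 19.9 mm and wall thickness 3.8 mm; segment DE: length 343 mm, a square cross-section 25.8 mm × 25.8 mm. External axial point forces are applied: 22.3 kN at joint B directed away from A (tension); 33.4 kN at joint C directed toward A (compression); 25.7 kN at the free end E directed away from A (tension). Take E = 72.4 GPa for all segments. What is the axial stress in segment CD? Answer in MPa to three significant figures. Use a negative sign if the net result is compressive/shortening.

134 MPa

Internal axial forces (sectioning from the free end, tension +): N_DE = 25.7 kN, N_CD = 25.7 kN, N_BC = -7.7 kN, N_AB = 14.6 kN.
A_CD = 192.2 mm².
σ_CD = N_CD/A_CD = 25700/192.2 = 133.7 MPa.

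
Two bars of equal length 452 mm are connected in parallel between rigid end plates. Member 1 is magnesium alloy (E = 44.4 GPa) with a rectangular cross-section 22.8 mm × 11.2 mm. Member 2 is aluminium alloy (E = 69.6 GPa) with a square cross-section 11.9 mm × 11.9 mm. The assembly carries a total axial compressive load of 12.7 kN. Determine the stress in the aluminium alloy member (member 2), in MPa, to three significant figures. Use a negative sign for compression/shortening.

A_1 = 255.4 mm².
A_2 = 141.6 mm².
Equal strain + equilibrium ⇒ each member carries load in proportion to AE: A₁E₁ = 11340000 N, A₂E₂ = 9856000 N, ΣAE = 21190000 N.
σ₂ = P·E₂/ΣAE = -12700·69600/21190000 = -41.71 MPa.

-41.7 MPa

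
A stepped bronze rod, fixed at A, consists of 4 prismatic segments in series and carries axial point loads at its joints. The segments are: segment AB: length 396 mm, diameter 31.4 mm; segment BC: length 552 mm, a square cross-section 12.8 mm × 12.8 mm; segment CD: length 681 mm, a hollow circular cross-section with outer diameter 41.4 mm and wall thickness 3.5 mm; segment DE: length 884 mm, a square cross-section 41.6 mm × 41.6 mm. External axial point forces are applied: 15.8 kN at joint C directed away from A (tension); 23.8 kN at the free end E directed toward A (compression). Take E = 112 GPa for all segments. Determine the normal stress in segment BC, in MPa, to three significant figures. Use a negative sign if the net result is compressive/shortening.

Internal axial forces (sectioning from the free end, tension +): N_DE = -23.8 kN, N_CD = -23.8 kN, N_BC = -8 kN, N_AB = -8 kN.
A_BC = 163.8 mm².
σ_BC = N_BC/A_BC = -8000/163.8 = -48.83 MPa.

-48.8 MPa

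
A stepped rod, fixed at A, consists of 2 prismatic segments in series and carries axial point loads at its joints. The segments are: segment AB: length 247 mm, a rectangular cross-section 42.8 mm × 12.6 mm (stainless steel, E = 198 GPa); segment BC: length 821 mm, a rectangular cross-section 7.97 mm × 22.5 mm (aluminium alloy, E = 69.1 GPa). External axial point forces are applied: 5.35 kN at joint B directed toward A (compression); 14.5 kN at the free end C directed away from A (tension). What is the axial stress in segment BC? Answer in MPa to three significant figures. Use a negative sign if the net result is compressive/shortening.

Internal axial forces (sectioning from the free end, tension +): N_BC = 14.5 kN, N_AB = 9.15 kN.
A_BC = 179.3 mm².
σ_BC = N_BC/A_BC = 14500/179.3 = 80.86 MPa.

80.9 MPa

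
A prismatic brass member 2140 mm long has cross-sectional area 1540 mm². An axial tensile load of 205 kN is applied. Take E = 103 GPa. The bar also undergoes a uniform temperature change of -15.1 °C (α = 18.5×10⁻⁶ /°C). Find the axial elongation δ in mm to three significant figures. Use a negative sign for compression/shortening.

δ_mech = NL/(AE) = 205000·2140/(1540·103000) = 2.766 mm.
δ_thermal = αLΔT = 18.5e-6·2140·-15.1 = -0.5978 mm.
δ = δ_mech + δ_thermal = 2.168 mm.

2.17 mm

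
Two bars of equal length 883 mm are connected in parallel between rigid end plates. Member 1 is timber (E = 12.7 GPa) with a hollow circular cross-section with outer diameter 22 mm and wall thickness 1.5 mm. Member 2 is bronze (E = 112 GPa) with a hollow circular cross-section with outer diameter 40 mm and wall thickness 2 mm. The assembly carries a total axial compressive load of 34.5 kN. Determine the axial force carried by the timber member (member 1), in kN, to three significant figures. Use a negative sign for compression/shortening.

-1.51 kN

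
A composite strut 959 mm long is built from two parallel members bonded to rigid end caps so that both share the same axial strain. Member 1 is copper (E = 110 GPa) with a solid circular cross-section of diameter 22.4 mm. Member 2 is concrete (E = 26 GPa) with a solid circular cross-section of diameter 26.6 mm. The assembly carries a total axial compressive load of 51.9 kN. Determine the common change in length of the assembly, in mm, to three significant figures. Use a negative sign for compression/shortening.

-0.861 mm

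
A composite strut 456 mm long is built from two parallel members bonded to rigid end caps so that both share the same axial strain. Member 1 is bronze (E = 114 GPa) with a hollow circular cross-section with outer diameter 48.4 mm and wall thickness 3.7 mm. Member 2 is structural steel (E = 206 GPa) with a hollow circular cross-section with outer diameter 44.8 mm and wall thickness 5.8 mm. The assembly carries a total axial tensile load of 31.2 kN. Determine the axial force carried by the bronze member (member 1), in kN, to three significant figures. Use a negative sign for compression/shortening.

A_1 = 519.6 mm².
A_2 = 710.6 mm².
Equal strain + equilibrium ⇒ each member carries load in proportion to AE: A₁E₁ = 59230000 N, A₂E₂ = 146400000 N, ΣAE = 205600000 N.
F₁ = P·A₁E₁/ΣAE = 31200·59230000/205600000 = 8988 N.

8.99 kN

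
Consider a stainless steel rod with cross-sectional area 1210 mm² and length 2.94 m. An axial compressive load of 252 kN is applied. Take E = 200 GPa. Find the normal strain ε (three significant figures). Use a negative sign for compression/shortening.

-0.00104

σ = N/A = -208.3 MPa; ε = σ/E = -208.3/200000 = -1.041e-03.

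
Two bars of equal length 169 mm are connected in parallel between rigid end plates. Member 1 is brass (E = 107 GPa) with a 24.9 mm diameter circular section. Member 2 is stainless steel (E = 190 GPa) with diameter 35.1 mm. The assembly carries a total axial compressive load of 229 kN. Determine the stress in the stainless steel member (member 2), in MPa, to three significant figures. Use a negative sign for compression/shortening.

-184 MPa

A_1 = 487 mm².
A_2 = 967.6 mm².
Equal strain + equilibrium ⇒ each member carries load in proportion to AE: A₁E₁ = 52100000 N, A₂E₂ = 183800000 N, ΣAE = 236000000 N.
σ₂ = P·E₂/ΣAE = -229000·190000/236000000 = -184.4 MPa.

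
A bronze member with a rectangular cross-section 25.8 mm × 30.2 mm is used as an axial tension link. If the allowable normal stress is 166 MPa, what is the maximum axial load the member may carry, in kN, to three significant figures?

A = 779.2 mm².
P_max = σ_allow · A = 166 · 779.2 = 129300 N = 129.3 kN.

129 kN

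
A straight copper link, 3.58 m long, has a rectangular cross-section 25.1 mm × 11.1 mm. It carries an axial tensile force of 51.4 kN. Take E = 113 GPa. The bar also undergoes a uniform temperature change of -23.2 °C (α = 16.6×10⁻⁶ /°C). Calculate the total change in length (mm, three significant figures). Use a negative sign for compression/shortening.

4.47 mm

A = 278.6 mm².
δ_mech = NL/(AE) = 51400·3580/(278.6·113000) = 5.845 mm.
δ_thermal = αLΔT = 16.6e-6·3580·-23.2 = -1.379 mm.
δ = δ_mech + δ_thermal = 4.466 mm.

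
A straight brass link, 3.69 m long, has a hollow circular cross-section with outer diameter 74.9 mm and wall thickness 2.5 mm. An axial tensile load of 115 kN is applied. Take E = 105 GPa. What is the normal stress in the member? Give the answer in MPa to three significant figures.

202 MPa

A = 568.6 mm².
σ = N/A = 115000/568.6 = 202.2 MPa.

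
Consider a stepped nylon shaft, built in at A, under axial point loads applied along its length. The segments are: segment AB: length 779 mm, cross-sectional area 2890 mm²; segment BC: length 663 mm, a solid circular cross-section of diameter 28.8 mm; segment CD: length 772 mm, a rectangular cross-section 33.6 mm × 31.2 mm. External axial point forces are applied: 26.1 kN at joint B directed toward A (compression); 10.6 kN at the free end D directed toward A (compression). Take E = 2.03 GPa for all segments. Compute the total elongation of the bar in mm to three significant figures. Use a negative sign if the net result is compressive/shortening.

Internal axial forces (sectioning from the free end, tension +): N_CD = -10.6 kN, N_BC = -10.6 kN, N_AB = -36.7 kN.
A_BC = 651.4 mm².
A_CD = 1048 mm².
δ_AB = -36700·779/(2890·2030) = -4.873 mm
δ_BC = -10600·663/(651.4·2030) = -5.314 mm
δ_CD = -10600·772/(1048·2030) = -3.845 mm
δ = Σδ_i = -14.03 mm.

-14.0 mm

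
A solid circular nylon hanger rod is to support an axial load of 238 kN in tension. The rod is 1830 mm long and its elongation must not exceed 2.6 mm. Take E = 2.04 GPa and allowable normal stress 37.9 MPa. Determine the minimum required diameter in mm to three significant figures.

Required area A ≥ P/σ_allow = 238000/37.9 = 6280 mm².
For a solid circular section, d ≥ √(4A/π) = 89.42 mm.
Elongation limit: A ≥ PL/(Eδ_allow) = 238000·1830/(2040·2.6) = 82120 mm² ⇒ d ≥ 323.3 mm.
The elongation limit governs.

323 mm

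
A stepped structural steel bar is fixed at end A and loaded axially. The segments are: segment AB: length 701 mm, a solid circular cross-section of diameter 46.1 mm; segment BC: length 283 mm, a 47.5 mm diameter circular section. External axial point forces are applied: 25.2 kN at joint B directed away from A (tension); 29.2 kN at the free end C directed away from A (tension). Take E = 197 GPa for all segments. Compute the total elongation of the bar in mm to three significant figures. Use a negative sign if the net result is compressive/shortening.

0.140 mm

Internal axial forces (sectioning from the free end, tension +): N_BC = 29.2 kN, N_AB = 54.4 kN.
A_AB = 1669 mm².
A_BC = 1772 mm².
δ_AB = 54400·701/(1669·197000) = 0.116 mm
δ_BC = 29200·283/(1772·197000) = 0.02367 mm
δ = Σδ_i = 0.1396 mm.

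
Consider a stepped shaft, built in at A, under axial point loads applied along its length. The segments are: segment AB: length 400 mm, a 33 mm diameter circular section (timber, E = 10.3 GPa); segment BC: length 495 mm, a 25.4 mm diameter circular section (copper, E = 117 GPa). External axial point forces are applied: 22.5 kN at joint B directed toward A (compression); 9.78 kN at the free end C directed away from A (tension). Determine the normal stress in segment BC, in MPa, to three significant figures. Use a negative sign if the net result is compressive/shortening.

19.3 MPa

Internal axial forces (sectioning from the free end, tension +): N_BC = 9.78 kN, N_AB = -12.72 kN.
A_BC = 506.7 mm².
σ_BC = N_BC/A_BC = 9780/506.7 = 19.3 MPa.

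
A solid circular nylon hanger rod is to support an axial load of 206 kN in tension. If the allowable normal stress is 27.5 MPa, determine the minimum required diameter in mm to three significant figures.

97.7 mm

Required area A ≥ P/σ_allow = 206000/27.5 = 7491 mm².
For a solid circular section, d ≥ √(4A/π) = 97.66 mm.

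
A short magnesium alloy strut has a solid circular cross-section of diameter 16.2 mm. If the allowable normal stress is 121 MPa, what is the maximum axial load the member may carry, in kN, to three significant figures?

A = 206.1 mm².
P_max = σ_allow · A = 121 · 206.1 = 24940 N = 24.94 kN.

24.9 kN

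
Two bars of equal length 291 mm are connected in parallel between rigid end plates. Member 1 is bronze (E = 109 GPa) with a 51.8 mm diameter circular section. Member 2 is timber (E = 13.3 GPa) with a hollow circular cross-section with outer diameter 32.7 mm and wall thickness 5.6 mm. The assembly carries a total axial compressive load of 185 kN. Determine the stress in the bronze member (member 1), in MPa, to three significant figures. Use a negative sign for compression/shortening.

-85.4 MPa

A_1 = 2107 mm².
A_2 = 476.8 mm².
Equal strain + equilibrium ⇒ each member carries load in proportion to AE: A₁E₁ = 229700000 N, A₂E₂ = 6341000 N, ΣAE = 236000000 N.
σ₁ = P·E₁/ΣAE = -185000·109000/236000000 = -85.43 MPa.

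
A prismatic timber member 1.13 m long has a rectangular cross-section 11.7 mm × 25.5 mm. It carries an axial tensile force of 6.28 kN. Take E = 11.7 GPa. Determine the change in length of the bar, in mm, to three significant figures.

A = 298.3 mm².
δ_mech = NL/(AE) = 6280·1130/(298.3·11700) = 2.033 mm.

2.03 mm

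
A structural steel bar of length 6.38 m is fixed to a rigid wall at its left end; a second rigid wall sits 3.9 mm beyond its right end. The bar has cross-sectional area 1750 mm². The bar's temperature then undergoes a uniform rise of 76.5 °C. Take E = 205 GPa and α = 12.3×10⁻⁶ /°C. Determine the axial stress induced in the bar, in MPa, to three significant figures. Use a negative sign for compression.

Free thermal expansion αLΔT = 12.3e-6 · 6380 · 76.5 = 6.003 mm.
The walls engage after the gap closes; constrained expansion = 6.003 − 3.9 = 2.103 mm.
The walls impose strain ε = −(2.103)/6380 = -3.2966e-04; σ = Eε = 205000 · -3.2966e-04 = -67.58 MPa.

-67.6 MPa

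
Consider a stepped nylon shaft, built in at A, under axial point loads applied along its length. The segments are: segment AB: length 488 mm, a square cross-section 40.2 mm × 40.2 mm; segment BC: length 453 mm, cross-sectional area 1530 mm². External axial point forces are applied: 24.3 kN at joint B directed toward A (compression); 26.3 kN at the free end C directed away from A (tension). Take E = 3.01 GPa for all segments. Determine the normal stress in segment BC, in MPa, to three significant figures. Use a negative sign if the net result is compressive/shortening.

Internal axial forces (sectioning from the free end, tension +): N_BC = 26.3 kN, N_AB = 2 kN.
σ_BC = N_BC/A_BC = 26300/1530 = 17.19 MPa.

17.2 MPa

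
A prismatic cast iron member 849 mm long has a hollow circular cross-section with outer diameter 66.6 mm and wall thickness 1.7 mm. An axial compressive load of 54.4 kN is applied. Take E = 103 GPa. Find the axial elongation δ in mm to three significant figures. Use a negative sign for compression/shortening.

A = 346.6 mm².
δ_mech = NL/(AE) = -54400·849/(346.6·103000) = -1.294 mm.

-1.29 mm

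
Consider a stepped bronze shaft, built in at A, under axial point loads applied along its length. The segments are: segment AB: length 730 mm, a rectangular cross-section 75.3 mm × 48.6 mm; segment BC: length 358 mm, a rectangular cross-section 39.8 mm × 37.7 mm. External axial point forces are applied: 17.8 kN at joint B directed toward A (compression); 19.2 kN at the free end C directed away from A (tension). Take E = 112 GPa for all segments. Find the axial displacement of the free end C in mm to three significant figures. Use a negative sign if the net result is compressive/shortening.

0.0434 mm

Internal axial forces (sectioning from the free end, tension +): N_BC = 19.2 kN, N_AB = 1.4 kN.
A_AB = 3660 mm².
A_BC = 1500 mm².
δ_AB = 1400·730/(3660·112000) = 0.002493 mm
δ_BC = 19200·358/(1500·112000) = 0.0409 mm
δ = Σδ_i = 0.0434 mm.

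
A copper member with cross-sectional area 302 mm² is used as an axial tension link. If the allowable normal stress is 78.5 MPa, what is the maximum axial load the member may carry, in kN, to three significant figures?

P_max = σ_allow · A = 78.5 · 302 = 23710 N = 23.71 kN.

23.7 kN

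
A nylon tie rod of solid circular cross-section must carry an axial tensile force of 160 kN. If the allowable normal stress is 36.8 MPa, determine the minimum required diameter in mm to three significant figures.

74.4 mm

Required area A ≥ P/σ_allow = 160000/36.8 = 4348 mm².
For a solid circular section, d ≥ √(4A/π) = 74.4 mm.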